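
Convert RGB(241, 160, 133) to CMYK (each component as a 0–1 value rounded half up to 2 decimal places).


R'=241/255≈0.9451, G'=160/255≈0.6275, B'=133/255≈0.5216
K = 1 - max(R',G',B') = 1 - 241/255 = 14/255 = 0.05490… → 0.05
(1-R'-K)/(1-K) simplifies to (max-R)/max with max = 241:
C = (241-241)/241 = 0/241 = 0 → 0.00
M = (241-160)/241 = 81/241 = 0.33609… → 0.34
Y = (241-133)/241 = 108/241 = 0.44813… → 0.45
= CMYK(0.00, 0.34, 0.45, 0.05)


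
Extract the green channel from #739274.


Color: #739274
R = 73 = 115
G = 92 = 146
B = 74 = 116
Green = 146


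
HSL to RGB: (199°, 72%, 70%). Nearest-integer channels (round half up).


H=199°, S=0.72, L=0.70
C = (1-|2L-1|)×S = (1-|0.40|)×0.72 = 0.432
H' = H/60 = 199/60 ≈ 3.3167; X = C×(1-|H' mod 2 - 1|) = 0.2952
m = L - C/2 = 0.70 - 0.216 = 0.484
Sector ⌊H'⌋ = 3 → (R',G',B') = (0.0, 0.2952, 0.432)
RGB = ((R'+m)×255, (G'+m)×255, (B'+m)×255) = (123.42, 198.696, 233.58)
Round half up → RGB(123, 199, 234)


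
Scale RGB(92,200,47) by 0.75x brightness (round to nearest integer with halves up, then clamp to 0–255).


Multiply each channel by 0.75, round half up, clamp to [0, 255]
R: 92×0.75 = 69
G: 200×0.75 = 150
B: 47×0.75 = 35.25 → round → 35
= RGB(69, 150, 35)


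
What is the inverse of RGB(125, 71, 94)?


Invert: (255-R, 255-G, 255-B)
R: 255-125 = 130
G: 255-71 = 184
B: 255-94 = 161
= RGB(130, 184, 161)


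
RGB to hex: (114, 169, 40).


R = 114 → 72 (hex)
G = 169 → A9 (hex)
B = 40 → 28 (hex)
Hex = #72A928


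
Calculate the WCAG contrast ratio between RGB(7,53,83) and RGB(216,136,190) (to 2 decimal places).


Linearize each sRGB channel c=v/255: c/12.92 if c ≤ 0.04045 else ((c+0.055)/1.055)^2.4
L = 0.2126×R_lin + 0.7152×G_lin + 0.0722×B_lin
Color 1 (7,53,83):
  R=7: 7/255≈0.0275 ≤ 0.04045 → 0.0275/12.92 ≈ 0.00212
  G=53: 53/255≈0.2078 > 0.04045 → ((0.2078+0.055)/1.055)^2.4 ≈ 0.03560
  B=83: 83/255≈0.3255 > 0.04045 → ((0.3255+0.055)/1.055)^2.4 ≈ 0.08650
  L1 = 0.2126×0.00212 + 0.7152×0.03560 + 0.0722×0.08650 ≈ 0.03216
Color 2 (216,136,190):
  R=216: 216/255≈0.8471 > 0.04045 → ((0.8471+0.055)/1.055)^2.4 ≈ 0.68669
  G=136: 136/255≈0.5333 > 0.04045 → ((0.5333+0.055)/1.055)^2.4 ≈ 0.24620
  B=190: 190/255≈0.7451 > 0.04045 → ((0.7451+0.055)/1.055)^2.4 ≈ 0.51492
  L2 = 0.2126×0.68669 + 0.7152×0.24620 + 0.0722×0.51492 ≈ 0.35925
Lighter = 0.35925, Darker = 0.03216
Ratio = (L_lighter + 0.05) / (L_darker + 0.05)
Ratio = (0.35925 + 0.05) / (0.03216 + 0.05) = 0.40925 / 0.08216 ≈ 4.9812
Ratio ≈ 4.98:1


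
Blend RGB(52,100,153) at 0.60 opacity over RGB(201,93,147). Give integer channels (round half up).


C = α×F + (1-α)×B, with 1-α = 0.40
R: 0.60×52 + 0.40×201 = 31.20 + 80.40 = 111.60 → 112
G: 0.60×100 + 0.40×93 = 60.00 + 37.20 = 97.20 → 97
B: 0.60×153 + 0.40×147 = 91.80 + 58.80 = 150.60 → 151
= RGB(112, 97, 151)


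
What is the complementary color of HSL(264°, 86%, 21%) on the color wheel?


Complement = opposite side of color wheel = hue + 180°
H' = (264 + 180) mod 360 = 84°
S and L unchanged.
= HSL(84°, 86%, 21%)


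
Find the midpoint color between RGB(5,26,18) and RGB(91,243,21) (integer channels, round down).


Midpoint: each channel = ⌊(C₁+C₂)/2⌋
R: ⌊(5+91)/2⌋ = 48
G: ⌊(26+243)/2⌋ = 134
B: ⌊(18+21)/2⌋ = 19
= RGB(48, 134, 19)


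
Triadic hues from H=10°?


Triadic: equally spaced at 120° intervals
H1 = 10°
H2 = (10 + 120) mod 360 = 130°
H3 = (10 + 240) mod 360 = 250°
Triadic = 10°, 130°, 250°


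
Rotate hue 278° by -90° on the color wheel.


New hue = (H + rotation) mod 360
New hue = (278 -90) mod 360
= 188 mod 360
= 188°


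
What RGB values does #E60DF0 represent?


E6 → 230 (R)
0D → 13 (G)
F0 → 240 (B)
= RGB(230, 13, 240)


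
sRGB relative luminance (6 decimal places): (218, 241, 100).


Linearize each channel (sRGB transfer function): c = v/255; c_lin = c/12.92 if c ≤ 0.04045, else ((c+0.055)/1.055)^2.4
  R: 218/255 ≈ 0.854902 > 0.04045 → ((0.854902+0.055)/1.055)^2.4 ≈ 0.701102
  G: 241/255 ≈ 0.945098 > 0.04045 → ((0.945098+0.055)/1.055)^2.4 ≈ 0.879622
  B: 100/255 ≈ 0.392157 > 0.04045 → ((0.392157+0.055)/1.055)^2.4 ≈ 0.127438
R_lin = 0.701102, G_lin = 0.879622, B_lin = 0.127438
L = 0.2126×R + 0.7152×G + 0.0722×B
L = 0.2126×0.701102 + 0.7152×0.879622 + 0.0722×0.127438
L ≈ 0.787361


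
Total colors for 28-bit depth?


Colors = 2^bits = 2^28
= 268,435,456 colors


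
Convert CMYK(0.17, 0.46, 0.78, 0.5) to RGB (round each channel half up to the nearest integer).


R = 255 × (1-C) × (1-K) = 255 × 0.83 × 0.50 = 105.825 → 106
G = 255 × (1-M) × (1-K) = 255 × 0.54 × 0.50 = 68.85 → 69
B = 255 × (1-Y) × (1-K) = 255 × 0.22 × 0.50 = 28.05 → 28
= RGB(106, 69, 28)


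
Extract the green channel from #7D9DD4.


Color: #7D9DD4
R = 7D = 125
G = 9D = 157
B = D4 = 212
Green = 157


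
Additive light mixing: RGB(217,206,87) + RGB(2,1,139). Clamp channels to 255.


Additive: each channel = min(255, C₁+C₂)
R: 217+2 = 219 → 219
G: 206+1 = 207 → 207
B: 87+139 = 226 → 226
= RGB(219, 207, 226)


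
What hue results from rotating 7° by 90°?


New hue = (H + rotation) mod 360
New hue = (7 + 90) mod 360
= 97 mod 360
= 97°


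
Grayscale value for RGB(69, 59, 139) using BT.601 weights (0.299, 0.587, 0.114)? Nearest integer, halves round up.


Gray = 0.299×R + 0.587×G + 0.114×B
Gray = 0.299×69 + 0.587×59 + 0.114×139
Gray = 20.631 + 34.633 + 15.846
Gray = 71.110 → round half up → 71
Gray = 71


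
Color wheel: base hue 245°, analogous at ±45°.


Base hue: 245°
Left analog: (245 - 45) mod 360 = 200°
Right analog: (245 + 45) mod 360 = 290°
Analogous hues = 200° and 290°


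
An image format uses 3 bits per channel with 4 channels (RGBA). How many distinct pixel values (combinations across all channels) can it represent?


Total bits = 3 bits/channel × 4 channels = 12 bits
Distinct pixel values = 2^12
= 4,096 pixel values


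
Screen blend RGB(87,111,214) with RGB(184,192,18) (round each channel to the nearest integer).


Screen: C = 255 - (255-A)×(255-B)/255, rounded to nearest integer
R: 255 - (255-87)×(255-184)/255 = 255 - 11928/255 ≈ 255 - 46.776 = 208.224 → 208
G: 255 - (255-111)×(255-192)/255 = 255 - 9072/255 ≈ 255 - 35.576 = 219.424 → 219
B: 255 - (255-214)×(255-18)/255 = 255 - 9717/255 ≈ 255 - 38.106 = 216.894 → 217
= RGB(208, 219, 217)


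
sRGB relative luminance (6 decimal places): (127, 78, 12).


Linearize each channel (sRGB transfer function): c = v/255; c_lin = c/12.92 if c ≤ 0.04045, else ((c+0.055)/1.055)^2.4
  R: 127/255 ≈ 0.498039 > 0.04045 → ((0.498039+0.055)/1.055)^2.4 ≈ 0.212231
  G: 78/255 ≈ 0.305882 > 0.04045 → ((0.305882+0.055)/1.055)^2.4 ≈ 0.076185
  B: 12/255 ≈ 0.047059 > 0.04045 → ((0.047059+0.055)/1.055)^2.4 ≈ 0.003677
R_lin = 0.212231, G_lin = 0.076185, B_lin = 0.003677
L = 0.2126×R + 0.7152×G + 0.0722×B
L = 0.2126×0.212231 + 0.7152×0.076185 + 0.0722×0.003677
L ≈ 0.099873


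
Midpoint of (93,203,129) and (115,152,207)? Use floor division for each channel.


Midpoint: each channel = ⌊(C₁+C₂)/2⌋
R: ⌊(93+115)/2⌋ = 104
G: ⌊(203+152)/2⌋ = 177
B: ⌊(129+207)/2⌋ = 168
= RGB(104, 177, 168)


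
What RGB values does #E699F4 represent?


E6 → 230 (R)
99 → 153 (G)
F4 → 244 (B)
= RGB(230, 153, 244)


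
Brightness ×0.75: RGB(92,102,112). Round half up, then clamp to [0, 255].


Multiply each channel by 0.75, round half up, clamp to [0, 255]
R: 92×0.75 = 69
G: 102×0.75 = 76.5 → round → 77
B: 112×0.75 = 84
= RGB(69, 77, 84)


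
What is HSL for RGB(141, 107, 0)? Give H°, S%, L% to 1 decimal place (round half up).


Normalize: R'=141/255≈0.5529, G'=107/255≈0.4196, B'=0/255≈0.0000
Max=141/255, Min=0/255, Δ=Max-Min=141/255
L = (Max+Min)/2 = (141+0)/510 = 141/510 = 0.27647… → L = 27.6%
L ≤ 0.5 → S = Δ/(Max+Min) = 141/(141+0) = 141/141 = 1 → S = 100.0%
(the 1/255 factors cancel in S and H, so raw channel differences can be used)
Max is R' → H = 60 × (((G-B)/Δ) mod 6) = 60 × (((107-0)/141) mod 6)
  107/141 = 0.7588…
  H = 60 × 0.7588… = 45.531…° → H = 45.5°
= HSL(45.5°, 100.0%, 27.6%)


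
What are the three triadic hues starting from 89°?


Triadic: equally spaced at 120° intervals
H1 = 89°
H2 = (89 + 120) mod 360 = 209°
H3 = (89 + 240) mod 360 = 329°
Triadic = 89°, 209°, 329°


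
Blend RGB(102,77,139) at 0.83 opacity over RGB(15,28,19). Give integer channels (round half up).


C = α×F + (1-α)×B, with 1-α = 0.17
R: 0.83×102 + 0.17×15 = 84.66 + 2.55 = 87.21 → 87
G: 0.83×77 + 0.17×28 = 63.91 + 4.76 = 68.67 → 69
B: 0.83×139 + 0.17×19 = 115.37 + 3.23 = 118.60 → 119
= RGB(87, 69, 119)


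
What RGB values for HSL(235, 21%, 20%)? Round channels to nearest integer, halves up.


H=235°, S=0.21, L=0.20
C = (1-|2L-1|)×S = (1-|-0.60|)×0.21 = 0.084
H' = H/60 = 235/60 ≈ 3.9167; X = C×(1-|H' mod 2 - 1|) = 0.007
m = L - C/2 = 0.20 - 0.042 = 0.158
Sector ⌊H'⌋ = 3 → (R',G',B') = (0.0, 0.007, 0.084)
RGB = ((R'+m)×255, (G'+m)×255, (B'+m)×255) = (40.29, 42.075, 61.71)
Round half up → RGB(40, 42, 62)


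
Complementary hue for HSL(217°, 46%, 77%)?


Complement = opposite side of color wheel = hue + 180°
H' = (217 + 180) mod 360 = 37°
S and L unchanged.
= HSL(37°, 46%, 77%)


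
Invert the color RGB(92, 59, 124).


Invert: (255-R, 255-G, 255-B)
R: 255-92 = 163
G: 255-59 = 196
B: 255-124 = 131
= RGB(163, 196, 131)


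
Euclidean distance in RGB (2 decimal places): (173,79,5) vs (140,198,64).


d = √[(R₁-R₂)² + (G₁-G₂)² + (B₁-B₂)²]
d = √[(173-140)² + (79-198)² + (5-64)²]
d = √[1089 + 14161 + 3481]
d = √18731
d ≈ 136.86


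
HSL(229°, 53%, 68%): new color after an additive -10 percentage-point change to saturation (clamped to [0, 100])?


Original S = 53%
Adjustment = -10 percentage points
New S = 53 + (-10) = 43
Clamp to [0, 100] → 43
= HSL(229°, 43%, 68%)


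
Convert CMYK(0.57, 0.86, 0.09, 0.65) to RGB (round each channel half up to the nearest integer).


R = 255 × (1-C) × (1-K) = 255 × 0.43 × 0.35 = 38.3775 → 38
G = 255 × (1-M) × (1-K) = 255 × 0.14 × 0.35 = 12.495 → 12
B = 255 × (1-Y) × (1-K) = 255 × 0.91 × 0.35 = 81.2175 → 81
= RGB(38, 12, 81)


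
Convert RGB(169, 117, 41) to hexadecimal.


R = 169 → A9 (hex)
G = 117 → 75 (hex)
B = 41 → 29 (hex)
Hex = #A97529


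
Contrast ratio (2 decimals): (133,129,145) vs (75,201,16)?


Linearize each sRGB channel c=v/255: c/12.92 if c ≤ 0.04045 else ((c+0.055)/1.055)^2.4
L = 0.2126×R_lin + 0.7152×G_lin + 0.0722×B_lin
Color 1 (133,129,145):
  R=133: 133/255≈0.5216 > 0.04045 → ((0.5216+0.055)/1.055)^2.4 ≈ 0.23455
  G=129: 129/255≈0.5059 > 0.04045 → ((0.5059+0.055)/1.055)^2.4 ≈ 0.21953
  B=145: 145/255≈0.5686 > 0.04045 → ((0.5686+0.055)/1.055)^2.4 ≈ 0.28315
  L1 = 0.2126×0.23455 + 0.7152×0.21953 + 0.0722×0.28315 ≈ 0.22731
Color 2 (75,201,16):
  R=75: 75/255≈0.2941 > 0.04045 → ((0.2941+0.055)/1.055)^2.4 ≈ 0.07036
  G=201: 201/255≈0.7882 > 0.04045 → ((0.7882+0.055)/1.055)^2.4 ≈ 0.58408
  B=16: 16/255≈0.0627 > 0.04045 → ((0.0627+0.055)/1.055)^2.4 ≈ 0.00518
  L2 = 0.2126×0.07036 + 0.7152×0.58408 + 0.0722×0.00518 ≈ 0.43307
Lighter = 0.43307, Darker = 0.22731
Ratio = (L_lighter + 0.05) / (L_darker + 0.05)
Ratio = (0.43307 + 0.05) / (0.22731 + 0.05) = 0.48307 / 0.27731 ≈ 1.7419
Ratio ≈ 1.74:1


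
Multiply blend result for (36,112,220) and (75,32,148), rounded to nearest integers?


Multiply: C = A×B/255, rounded to nearest integer
R: 36×75/255 = 2700/255 ≈ 10.588 → 11
G: 112×32/255 = 3584/255 ≈ 14.055 → 14
B: 220×148/255 = 32560/255 ≈ 127.686 → 128
= RGB(11, 14, 128)


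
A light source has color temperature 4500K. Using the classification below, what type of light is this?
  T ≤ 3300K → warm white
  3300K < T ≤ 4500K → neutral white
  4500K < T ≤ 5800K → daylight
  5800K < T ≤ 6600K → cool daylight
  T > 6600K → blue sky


Temperature: 4500K
3300K < 4500K ≤ 4500K → neutral white
Classification: neutral white


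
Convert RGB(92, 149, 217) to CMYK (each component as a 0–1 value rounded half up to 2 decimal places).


R'=92/255≈0.3608, G'=149/255≈0.5843, B'=217/255≈0.8510
K = 1 - max(R',G',B') = 1 - 217/255 = 38/255 = 0.14901… → 0.15
(1-R'-K)/(1-K) simplifies to (max-R)/max with max = 217:
C = (217-92)/217 = 125/217 = 0.57603… → 0.58
M = (217-149)/217 = 68/217 = 0.31336… → 0.31
Y = (217-217)/217 = 0/217 = 0 → 0.00
= CMYK(0.58, 0.31, 0.00, 0.15)


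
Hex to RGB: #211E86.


21 → 33 (R)
1E → 30 (G)
86 → 134 (B)
= RGB(33, 30, 134)


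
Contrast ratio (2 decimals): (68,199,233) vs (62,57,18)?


Linearize each sRGB channel c=v/255: c/12.92 if c ≤ 0.04045 else ((c+0.055)/1.055)^2.4
L = 0.2126×R_lin + 0.7152×G_lin + 0.0722×B_lin
Color 1 (68,199,233):
  R=68: 68/255≈0.2667 > 0.04045 → ((0.2667+0.055)/1.055)^2.4 ≈ 0.05781
  G=199: 199/255≈0.7804 > 0.04045 → ((0.7804+0.055)/1.055)^2.4 ≈ 0.57112
  B=233: 233/255≈0.9137 > 0.04045 → ((0.9137+0.055)/1.055)^2.4 ≈ 0.81485
  L1 = 0.2126×0.05781 + 0.7152×0.57112 + 0.0722×0.81485 ≈ 0.47959
Color 2 (62,57,18):
  R=62: 62/255≈0.2431 > 0.04045 → ((0.2431+0.055)/1.055)^2.4 ≈ 0.04817
  G=57: 57/255≈0.2235 > 0.04045 → ((0.2235+0.055)/1.055)^2.4 ≈ 0.04092
  B=18: 18/255≈0.0706 > 0.04045 → ((0.0706+0.055)/1.055)^2.4 ≈ 0.00605
  L2 = 0.2126×0.04817 + 0.7152×0.04092 + 0.0722×0.00605 ≈ 0.03994
Lighter = 0.47959, Darker = 0.03994
Ratio = (L_lighter + 0.05) / (L_darker + 0.05)
Ratio = (0.47959 + 0.05) / (0.03994 + 0.05) = 0.52959 / 0.08994 ≈ 5.8882
Ratio ≈ 5.89:1


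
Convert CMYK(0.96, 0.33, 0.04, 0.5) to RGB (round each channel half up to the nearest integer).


R = 255 × (1-C) × (1-K) = 255 × 0.04 × 0.50 = 5.1 → 5
G = 255 × (1-M) × (1-K) = 255 × 0.67 × 0.50 = 85.425 → 85
B = 255 × (1-Y) × (1-K) = 255 × 0.96 × 0.50 = 122.4 → 122
= RGB(5, 85, 122)


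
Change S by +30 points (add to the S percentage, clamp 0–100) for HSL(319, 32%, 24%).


Original S = 32%
Adjustment = +30 percentage points
New S = 32 + (30) = 62
Clamp to [0, 100] → 62
= HSL(319°, 62%, 24%)


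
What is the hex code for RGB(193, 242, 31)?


R = 193 → C1 (hex)
G = 242 → F2 (hex)
B = 31 → 1F (hex)
Hex = #C1F21F


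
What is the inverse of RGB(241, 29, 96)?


Invert: (255-R, 255-G, 255-B)
R: 255-241 = 14
G: 255-29 = 226
B: 255-96 = 159
= RGB(14, 226, 159)


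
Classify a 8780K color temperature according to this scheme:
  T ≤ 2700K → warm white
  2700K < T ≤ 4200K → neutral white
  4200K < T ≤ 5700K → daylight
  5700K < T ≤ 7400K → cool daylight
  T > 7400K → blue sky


Temperature: 8780K
8780K > 7400K → blue sky
Classification: blue sky


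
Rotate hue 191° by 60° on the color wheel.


New hue = (H + rotation) mod 360
New hue = (191 + 60) mod 360
= 251 mod 360
= 251°


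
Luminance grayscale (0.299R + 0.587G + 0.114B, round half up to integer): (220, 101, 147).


Gray = 0.299×R + 0.587×G + 0.114×B
Gray = 0.299×220 + 0.587×101 + 0.114×147
Gray = 65.780 + 59.287 + 16.758
Gray = 141.825 → round half up → 142
Gray = 142


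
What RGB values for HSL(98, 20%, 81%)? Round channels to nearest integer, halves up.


H=98°, S=0.20, L=0.81
C = (1-|2L-1|)×S = (1-|0.62|)×0.20 = 0.076
H' = H/60 = 98/60 ≈ 1.6333; X = C×(1-|H' mod 2 - 1|) ≈ 0.0279
m = L - C/2 = 0.81 - 0.038 = 0.772
Sector ⌊H'⌋ = 1 → (R',G',B') = (≈0.0279, 0.076, 0.0)
RGB = ((R'+m)×255, (G'+m)×255, (B'+m)×255) = (203.966, 216.24, 196.86)
Round half up → RGB(204, 216, 197)


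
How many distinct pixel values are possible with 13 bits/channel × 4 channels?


Total bits = 13 bits/channel × 4 channels = 52 bits
Distinct pixel values = 2^52
= 4,503,599,627,370,496 pixel values


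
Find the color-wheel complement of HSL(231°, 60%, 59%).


Complement = opposite side of color wheel = hue + 180°
H' = (231 + 180) mod 360 = 51°
S and L unchanged.
= HSL(51°, 60%, 59%)


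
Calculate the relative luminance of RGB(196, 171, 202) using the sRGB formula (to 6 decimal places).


Linearize each channel (sRGB transfer function): c = v/255; c_lin = c/12.92 if c ≤ 0.04045, else ((c+0.055)/1.055)^2.4
  R: 196/255 ≈ 0.768627 > 0.04045 → ((0.768627+0.055)/1.055)^2.4 ≈ 0.552011
  G: 171/255 ≈ 0.670588 > 0.04045 → ((0.670588+0.055)/1.055)^2.4 ≈ 0.407240
  B: 202/255 ≈ 0.792157 > 0.04045 → ((0.792157+0.055)/1.055)^2.4 ≈ 0.590619
R_lin = 0.552011, G_lin = 0.407240, B_lin = 0.590619
L = 0.2126×R + 0.7152×G + 0.0722×B
L = 0.2126×0.552011 + 0.7152×0.407240 + 0.0722×0.590619
L ≈ 0.451259


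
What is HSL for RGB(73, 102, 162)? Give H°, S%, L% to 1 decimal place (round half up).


Normalize: R'=73/255≈0.2863, G'=102/255≈0.4000, B'=162/255≈0.6353
Max=162/255, Min=73/255, Δ=Max-Min=89/255
L = (Max+Min)/2 = (162+73)/510 = 235/510 = 0.46078… → L = 46.1%
L ≤ 0.5 → S = Δ/(Max+Min) = 89/(162+73) = 89/235 = 0.37872… → S = 37.9%
(the 1/255 factors cancel in S and H, so raw channel differences can be used)
Max is B' → H = 60 × ((R-G)/Δ + 4) = 60 × ((73-102)/89 + 4)
  -29/89 + 4 = -0.3258… + 4 = 3.6741…
  H = 60 × 3.6741… = 220.449…° → H = 220.4°
= HSL(220.4°, 37.9%, 46.1%)


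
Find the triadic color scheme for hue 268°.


Triadic: equally spaced at 120° intervals
H1 = 268°
H2 = (268 + 120) mod 360 = 28°
H3 = (268 + 240) mod 360 = 148°
Triadic = 268°, 28°, 148°


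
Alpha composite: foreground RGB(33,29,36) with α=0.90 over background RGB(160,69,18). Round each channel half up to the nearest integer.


C = α×F + (1-α)×B, with 1-α = 0.10
R: 0.90×33 + 0.10×160 = 29.70 + 16.00 = 45.70 → 46
G: 0.90×29 + 0.10×69 = 26.10 + 6.90 = 33.00 → 33
B: 0.90×36 + 0.10×18 = 32.40 + 1.80 = 34.20 → 34
= RGB(46, 33, 34)


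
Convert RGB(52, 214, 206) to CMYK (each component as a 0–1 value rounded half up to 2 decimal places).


R'=52/255≈0.2039, G'=214/255≈0.8392, B'=206/255≈0.8078
K = 1 - max(R',G',B') = 1 - 214/255 = 41/255 = 0.16078… → 0.16
(1-R'-K)/(1-K) simplifies to (max-R)/max with max = 214:
C = (214-52)/214 = 162/214 = 0.75700… → 0.76
M = (214-214)/214 = 0/214 = 0 → 0.00
Y = (214-206)/214 = 8/214 = 0.03738… → 0.04
= CMYK(0.76, 0.00, 0.04, 0.16)


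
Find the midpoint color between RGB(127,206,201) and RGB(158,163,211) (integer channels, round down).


Midpoint: each channel = ⌊(C₁+C₂)/2⌋
R: ⌊(127+158)/2⌋ = 142
G: ⌊(206+163)/2⌋ = 184
B: ⌊(201+211)/2⌋ = 206
= RGB(142, 184, 206)


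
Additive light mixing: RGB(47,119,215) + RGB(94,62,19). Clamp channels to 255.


Additive: each channel = min(255, C₁+C₂)
R: 47+94 = 141 → 141
G: 119+62 = 181 → 181
B: 215+19 = 234 → 234
= RGB(141, 181, 234)


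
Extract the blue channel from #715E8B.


Color: #715E8B
R = 71 = 113
G = 5E = 94
B = 8B = 139
Blue = 139


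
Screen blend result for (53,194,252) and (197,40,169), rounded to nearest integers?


Screen: C = 255 - (255-A)×(255-B)/255, rounded to nearest integer
R: 255 - (255-53)×(255-197)/255 = 255 - 11716/255 ≈ 255 - 45.945 = 209.055 → 209
G: 255 - (255-194)×(255-40)/255 = 255 - 13115/255 ≈ 255 - 51.431 = 203.569 → 204
B: 255 - (255-252)×(255-169)/255 = 255 - 258/255 ≈ 255 - 1.012 = 253.988 → 254
= RGB(209, 204, 254)


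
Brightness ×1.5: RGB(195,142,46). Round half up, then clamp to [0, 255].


Multiply each channel by 1.5, round half up, clamp to [0, 255]
R: 195×1.5 = 292.5 → round → 293 → clamp → 255
G: 142×1.5 = 213
B: 46×1.5 = 69
= RGB(255, 213, 69)


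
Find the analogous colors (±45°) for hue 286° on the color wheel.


Base hue: 286°
Left analog: (286 - 45) mod 360 = 241°
Right analog: (286 + 45) mod 360 = 331°
Analogous hues = 241° and 331°


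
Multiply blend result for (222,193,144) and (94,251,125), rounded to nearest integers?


Multiply: C = A×B/255, rounded to nearest integer
R: 222×94/255 = 20868/255 ≈ 81.835 → 82
G: 193×251/255 = 48443/255 ≈ 189.973 → 190
B: 144×125/255 = 18000/255 ≈ 70.588 → 71
= RGB(82, 190, 71)


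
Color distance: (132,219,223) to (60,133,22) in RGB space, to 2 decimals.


d = √[(R₁-R₂)² + (G₁-G₂)² + (B₁-B₂)²]
d = √[(132-60)² + (219-133)² + (223-22)²]
d = √[5184 + 7396 + 40401]
d = √52981
d ≈ 230.18


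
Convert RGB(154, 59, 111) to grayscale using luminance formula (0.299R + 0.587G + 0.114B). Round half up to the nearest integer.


Gray = 0.299×R + 0.587×G + 0.114×B
Gray = 0.299×154 + 0.587×59 + 0.114×111
Gray = 46.046 + 34.633 + 12.654
Gray = 93.333 → round half up → 93
Gray = 93


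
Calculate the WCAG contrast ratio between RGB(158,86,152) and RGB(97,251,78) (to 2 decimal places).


Linearize each sRGB channel c=v/255: c/12.92 if c ≤ 0.04045 else ((c+0.055)/1.055)^2.4
L = 0.2126×R_lin + 0.7152×G_lin + 0.0722×B_lin
Color 1 (158,86,152):
  R=158: 158/255≈0.6196 > 0.04045 → ((0.6196+0.055)/1.055)^2.4 ≈ 0.34191
  G=86: 86/255≈0.3373 > 0.04045 → ((0.3373+0.055)/1.055)^2.4 ≈ 0.09306
  B=152: 152/255≈0.5961 > 0.04045 → ((0.5961+0.055)/1.055)^2.4 ≈ 0.31399
  L1 = 0.2126×0.34191 + 0.7152×0.09306 + 0.0722×0.31399 ≈ 0.16192
Color 2 (97,251,78):
  R=97: 97/255≈0.3804 > 0.04045 → ((0.3804+0.055)/1.055)^2.4 ≈ 0.11954
  G=251: 251/255≈0.9843 > 0.04045 → ((0.9843+0.055)/1.055)^2.4 ≈ 0.96469
  B=78: 78/255≈0.3059 > 0.04045 → ((0.3059+0.055)/1.055)^2.4 ≈ 0.07619
  L2 = 0.2126×0.11954 + 0.7152×0.96469 + 0.0722×0.07619 ≈ 0.72086
Lighter = 0.72086, Darker = 0.16192
Ratio = (L_lighter + 0.05) / (L_darker + 0.05)
Ratio = (0.72086 + 0.05) / (0.16192 + 0.05) = 0.77086 / 0.21192 ≈ 3.6376
Ratio ≈ 3.64:1


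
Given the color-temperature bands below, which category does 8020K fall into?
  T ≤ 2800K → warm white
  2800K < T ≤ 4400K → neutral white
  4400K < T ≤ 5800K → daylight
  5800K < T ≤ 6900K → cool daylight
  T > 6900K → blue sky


Temperature: 8020K
8020K > 6900K → blue sky
Classification: blue sky


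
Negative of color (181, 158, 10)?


Invert: (255-R, 255-G, 255-B)
R: 255-181 = 74
G: 255-158 = 97
B: 255-10 = 245
= RGB(74, 97, 245)


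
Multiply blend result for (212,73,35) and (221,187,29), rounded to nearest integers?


Multiply: C = A×B/255, rounded to nearest integer
R: 212×221/255 = 46852/255 ≈ 183.733 → 184
G: 73×187/255 = 13651/255 ≈ 53.533 → 54
B: 35×29/255 = 1015/255 ≈ 3.980 → 4
= RGB(184, 54, 4)


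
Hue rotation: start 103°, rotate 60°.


New hue = (H + rotation) mod 360
New hue = (103 + 60) mod 360
= 163 mod 360
= 163°


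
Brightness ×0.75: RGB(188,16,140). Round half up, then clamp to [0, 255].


Multiply each channel by 0.75, round half up, clamp to [0, 255]
R: 188×0.75 = 141
G: 16×0.75 = 12
B: 140×0.75 = 105
= RGB(141, 12, 105)


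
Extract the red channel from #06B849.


Color: #06B849
R = 06 = 6
G = B8 = 184
B = 49 = 73
Red = 6


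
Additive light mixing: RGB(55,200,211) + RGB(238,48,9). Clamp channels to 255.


Additive: each channel = min(255, C₁+C₂)
R: 55+238 = 293 → 255
G: 200+48 = 248 → 248
B: 211+9 = 220 → 220
= RGB(255, 248, 220)


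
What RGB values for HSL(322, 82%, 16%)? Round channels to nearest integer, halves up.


H=322°, S=0.82, L=0.16
C = (1-|2L-1|)×S = (1-|-0.68|)×0.82 = 0.2624
H' = H/60 = 322/60 ≈ 5.3667; X = C×(1-|H' mod 2 - 1|) ≈ 0.1662
m = L - C/2 = 0.16 - 0.1312 = 0.0288
Sector ⌊H'⌋ = 5 → (R',G',B') = (0.2624, 0.0, ≈0.1662)
RGB = ((R'+m)×255, (G'+m)×255, (B'+m)×255) = (74.256, 7.344, 49.7216)
Round half up → RGB(74, 7, 50)


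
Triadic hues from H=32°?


Triadic: equally spaced at 120° intervals
H1 = 32°
H2 = (32 + 120) mod 360 = 152°
H3 = (32 + 240) mod 360 = 272°
Triadic = 32°, 152°, 272°


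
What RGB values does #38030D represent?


38 → 56 (R)
03 → 3 (G)
0D → 13 (B)
= RGB(56, 3, 13)


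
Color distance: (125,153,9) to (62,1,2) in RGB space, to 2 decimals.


d = √[(R₁-R₂)² + (G₁-G₂)² + (B₁-B₂)²]
d = √[(125-62)² + (153-1)² + (9-2)²]
d = √[3969 + 23104 + 49]
d = √27122
d ≈ 164.69


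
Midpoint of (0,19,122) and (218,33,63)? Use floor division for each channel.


Midpoint: each channel = ⌊(C₁+C₂)/2⌋
R: ⌊(0+218)/2⌋ = 109
G: ⌊(19+33)/2⌋ = 26
B: ⌊(122+63)/2⌋ = 92
= RGB(109, 26, 92)


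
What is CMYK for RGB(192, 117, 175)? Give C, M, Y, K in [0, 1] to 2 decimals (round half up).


R'=192/255≈0.7529, G'=117/255≈0.4588, B'=175/255≈0.6863
K = 1 - max(R',G',B') = 1 - 192/255 = 63/255 = 0.24705… → 0.25
(1-R'-K)/(1-K) simplifies to (max-R)/max with max = 192:
C = (192-192)/192 = 0/192 = 0 → 0.00
M = (192-117)/192 = 75/192 = 0.39062… → 0.39
Y = (192-175)/192 = 17/192 = 0.08854… → 0.09
= CMYK(0.00, 0.39, 0.09, 0.25)


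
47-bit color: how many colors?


Colors = 2^bits = 2^47
= 140,737,488,355,328 colors


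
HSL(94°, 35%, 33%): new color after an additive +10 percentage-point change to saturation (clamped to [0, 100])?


Original S = 35%
Adjustment = +10 percentage points
New S = 35 + (10) = 45
Clamp to [0, 100] → 45
= HSL(94°, 45%, 33%)


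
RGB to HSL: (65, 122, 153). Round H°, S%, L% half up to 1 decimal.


Normalize: R'=65/255≈0.2549, G'=122/255≈0.4784, B'=153/255≈0.6000
Max=153/255, Min=65/255, Δ=Max-Min=88/255
L = (Max+Min)/2 = (153+65)/510 = 218/510 = 0.42745… → L = 42.7%
L ≤ 0.5 → S = Δ/(Max+Min) = 88/(153+65) = 88/218 = 0.40366… → S = 40.4%
(the 1/255 factors cancel in S and H, so raw channel differences can be used)
Max is B' → H = 60 × ((R-G)/Δ + 4) = 60 × ((65-122)/88 + 4)
  -57/88 + 4 = -0.6477… + 4 = 3.3522…
  H = 60 × 3.3522… = 201.136…° → H = 201.1°
= HSL(201.1°, 40.4%, 42.7%)


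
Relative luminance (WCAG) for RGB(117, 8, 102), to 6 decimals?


Linearize each channel (sRGB transfer function): c = v/255; c_lin = c/12.92 if c ≤ 0.04045, else ((c+0.055)/1.055)^2.4
  R: 117/255 ≈ 0.458824 > 0.04045 → ((0.458824+0.055)/1.055)^2.4 ≈ 0.177888
  G: 8/255 ≈ 0.031373 ≤ 0.04045 → 0.031373/12.92 ≈ 0.002428
  B: 102/255 ≈ 0.400000 > 0.04045 → ((0.400000+0.055)/1.055)^2.4 ≈ 0.132868
R_lin = 0.177888, G_lin = 0.002428, B_lin = 0.132868
L = 0.2126×R + 0.7152×G + 0.0722×B
L = 0.2126×0.177888 + 0.7152×0.002428 + 0.0722×0.132868
L ≈ 0.049149


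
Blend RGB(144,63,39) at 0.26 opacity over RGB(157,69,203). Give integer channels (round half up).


C = α×F + (1-α)×B, with 1-α = 0.74
R: 0.26×144 + 0.74×157 = 37.44 + 116.18 = 153.62 → 154
G: 0.26×63 + 0.74×69 = 16.38 + 51.06 = 67.44 → 67
B: 0.26×39 + 0.74×203 = 10.14 + 150.22 = 160.36 → 160
= RGB(154, 67, 160)


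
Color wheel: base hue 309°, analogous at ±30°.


Base hue: 309°
Left analog: (309 - 30) mod 360 = 279°
Right analog: (309 + 30) mod 360 = 339°
Analogous hues = 279° and 339°


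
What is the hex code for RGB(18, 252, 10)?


R = 18 → 12 (hex)
G = 252 → FC (hex)
B = 10 → 0A (hex)
Hex = #12FC0A


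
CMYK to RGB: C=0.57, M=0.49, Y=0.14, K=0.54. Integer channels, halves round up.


R = 255 × (1-C) × (1-K) = 255 × 0.43 × 0.46 = 50.439 → 50
G = 255 × (1-M) × (1-K) = 255 × 0.51 × 0.46 = 59.823 → 60
B = 255 × (1-Y) × (1-K) = 255 × 0.86 × 0.46 = 100.878 → 101
= RGB(50, 60, 101)


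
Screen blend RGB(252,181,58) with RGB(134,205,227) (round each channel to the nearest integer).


Screen: C = 255 - (255-A)×(255-B)/255, rounded to nearest integer
R: 255 - (255-252)×(255-134)/255 = 255 - 363/255 ≈ 255 - 1.424 = 253.576 → 254
G: 255 - (255-181)×(255-205)/255 = 255 - 3700/255 ≈ 255 - 14.510 = 240.490 → 240
B: 255 - (255-58)×(255-227)/255 = 255 - 5516/255 ≈ 255 - 21.631 = 233.369 → 233
= RGB(254, 240, 233)


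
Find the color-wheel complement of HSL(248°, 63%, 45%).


Complement = opposite side of color wheel = hue + 180°
H' = (248 + 180) mod 360 = 68°
S and L unchanged.
= HSL(68°, 63%, 45%)


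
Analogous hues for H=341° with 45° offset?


Base hue: 341°
Left analog: (341 - 45) mod 360 = 296°
Right analog: (341 + 45) mod 360 = 26°
Analogous hues = 296° and 26°


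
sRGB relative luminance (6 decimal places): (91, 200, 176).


Linearize each channel (sRGB transfer function): c = v/255; c_lin = c/12.92 if c ≤ 0.04045, else ((c+0.055)/1.055)^2.4
  R: 91/255 ≈ 0.356863 > 0.04045 → ((0.356863+0.055)/1.055)^2.4 ≈ 0.104616
  G: 200/255 ≈ 0.784314 > 0.04045 → ((0.784314+0.055)/1.055)^2.4 ≈ 0.577580
  B: 176/255 ≈ 0.690196 > 0.04045 → ((0.690196+0.055)/1.055)^2.4 ≈ 0.434154
R_lin = 0.104616, G_lin = 0.577580, B_lin = 0.434154
L = 0.2126×R + 0.7152×G + 0.0722×B
L = 0.2126×0.104616 + 0.7152×0.577580 + 0.0722×0.434154
L ≈ 0.466673


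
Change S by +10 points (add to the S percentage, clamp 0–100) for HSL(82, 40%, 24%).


Original S = 40%
Adjustment = +10 percentage points
New S = 40 + (10) = 50
Clamp to [0, 100] → 50
= HSL(82°, 50%, 24%)


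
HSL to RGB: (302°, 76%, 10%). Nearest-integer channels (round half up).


H=302°, S=0.76, L=0.10
C = (1-|2L-1|)×S = (1-|-0.80|)×0.76 = 0.152
H' = H/60 = 302/60 ≈ 5.0333; X = C×(1-|H' mod 2 - 1|) ≈ 0.1469
m = L - C/2 = 0.10 - 0.076 = 0.024
Sector ⌊H'⌋ = 5 → (R',G',B') = (0.152, 0.0, ≈0.1469)
RGB = ((R'+m)×255, (G'+m)×255, (B'+m)×255) = (44.88, 6.12, 43.588)
Round half up → RGB(45, 6, 44)


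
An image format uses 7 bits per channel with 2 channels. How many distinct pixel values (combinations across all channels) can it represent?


Total bits = 7 bits/channel × 2 channels = 14 bits
Distinct pixel values = 2^14
= 16,384 pixel values


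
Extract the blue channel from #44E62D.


Color: #44E62D
R = 44 = 68
G = E6 = 230
B = 2D = 45
Blue = 45


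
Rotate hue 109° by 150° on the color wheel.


New hue = (H + rotation) mod 360
New hue = (109 + 150) mod 360
= 259 mod 360
= 259°


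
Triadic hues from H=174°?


Triadic: equally spaced at 120° intervals
H1 = 174°
H2 = (174 + 120) mod 360 = 294°
H3 = (174 + 240) mod 360 = 54°
Triadic = 174°, 294°, 54°


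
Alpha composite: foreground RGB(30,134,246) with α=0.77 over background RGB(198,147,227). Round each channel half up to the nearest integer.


C = α×F + (1-α)×B, with 1-α = 0.23
R: 0.77×30 + 0.23×198 = 23.10 + 45.54 = 68.64 → 69
G: 0.77×134 + 0.23×147 = 103.18 + 33.81 = 136.99 → 137
B: 0.77×246 + 0.23×227 = 189.42 + 52.21 = 241.63 → 242
= RGB(69, 137, 242)


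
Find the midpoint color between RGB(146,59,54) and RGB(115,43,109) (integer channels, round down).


Midpoint: each channel = ⌊(C₁+C₂)/2⌋
R: ⌊(146+115)/2⌋ = 130
G: ⌊(59+43)/2⌋ = 51
B: ⌊(54+109)/2⌋ = 81
= RGB(130, 51, 81)


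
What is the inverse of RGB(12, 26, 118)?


Invert: (255-R, 255-G, 255-B)
R: 255-12 = 243
G: 255-26 = 229
B: 255-118 = 137
= RGB(243, 229, 137)


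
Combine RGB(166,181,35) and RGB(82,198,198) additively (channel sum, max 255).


Additive: each channel = min(255, C₁+C₂)
R: 166+82 = 248 → 248
G: 181+198 = 379 → 255
B: 35+198 = 233 → 233
= RGB(248, 255, 233)


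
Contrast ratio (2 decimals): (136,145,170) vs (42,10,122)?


Linearize each sRGB channel c=v/255: c/12.92 if c ≤ 0.04045 else ((c+0.055)/1.055)^2.4
L = 0.2126×R_lin + 0.7152×G_lin + 0.0722×B_lin
Color 1 (136,145,170):
  R=136: 136/255≈0.5333 > 0.04045 → ((0.5333+0.055)/1.055)^2.4 ≈ 0.24620
  G=145: 145/255≈0.5686 > 0.04045 → ((0.5686+0.055)/1.055)^2.4 ≈ 0.28315
  B=170: 170/255≈0.6667 > 0.04045 → ((0.6667+0.055)/1.055)^2.4 ≈ 0.40198
  L1 = 0.2126×0.24620 + 0.7152×0.28315 + 0.0722×0.40198 ≈ 0.28387
Color 2 (42,10,122):
  R=42: 42/255≈0.1647 > 0.04045 → ((0.1647+0.055)/1.055)^2.4 ≈ 0.02315
  G=10: 10/255≈0.0392 ≤ 0.04045 → 0.0392/12.92 ≈ 0.00304
  B=122: 122/255≈0.4784 > 0.04045 → ((0.4784+0.055)/1.055)^2.4 ≈ 0.19462
  L2 = 0.2126×0.02315 + 0.7152×0.00304 + 0.0722×0.19462 ≈ 0.02114
Lighter = 0.28387, Darker = 0.02114
Ratio = (L_lighter + 0.05) / (L_darker + 0.05)
Ratio = (0.28387 + 0.05) / (0.02114 + 0.05) = 0.33387 / 0.07114 ≈ 4.6929
Ratio ≈ 4.69:1


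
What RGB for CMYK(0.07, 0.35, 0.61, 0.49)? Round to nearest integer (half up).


R = 255 × (1-C) × (1-K) = 255 × 0.93 × 0.51 = 120.9465 → 121
G = 255 × (1-M) × (1-K) = 255 × 0.65 × 0.51 = 84.5325 → 85
B = 255 × (1-Y) × (1-K) = 255 × 0.39 × 0.51 = 50.7195 → 51
= RGB(121, 85, 51)


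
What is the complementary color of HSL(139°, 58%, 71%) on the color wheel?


Complement = opposite side of color wheel = hue + 180°
H' = (139 + 180) mod 360 = 319°
S and L unchanged.
= HSL(319°, 58%, 71%)


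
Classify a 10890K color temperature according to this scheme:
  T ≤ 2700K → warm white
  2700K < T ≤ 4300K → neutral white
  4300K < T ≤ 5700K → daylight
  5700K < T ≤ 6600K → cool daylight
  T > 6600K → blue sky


Temperature: 10890K
10890K > 6600K → blue sky
Classification: blue sky


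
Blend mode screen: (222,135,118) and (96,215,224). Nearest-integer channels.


Screen: C = 255 - (255-A)×(255-B)/255, rounded to nearest integer
R: 255 - (255-222)×(255-96)/255 = 255 - 5247/255 ≈ 255 - 20.576 = 234.424 → 234
G: 255 - (255-135)×(255-215)/255 = 255 - 4800/255 ≈ 255 - 18.824 = 236.176 → 236
B: 255 - (255-118)×(255-224)/255 = 255 - 4247/255 ≈ 255 - 16.655 = 238.345 → 238
= RGB(234, 236, 238)


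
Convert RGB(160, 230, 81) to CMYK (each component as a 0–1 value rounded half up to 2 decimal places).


R'=160/255≈0.6275, G'=230/255≈0.9020, B'=81/255≈0.3176
K = 1 - max(R',G',B') = 1 - 230/255 = 25/255 = 0.09803… → 0.10
(1-R'-K)/(1-K) simplifies to (max-R)/max with max = 230:
C = (230-160)/230 = 70/230 = 0.30434… → 0.30
M = (230-230)/230 = 0/230 = 0 → 0.00
Y = (230-81)/230 = 149/230 = 0.64782… → 0.65
= CMYK(0.30, 0.00, 0.65, 0.10)


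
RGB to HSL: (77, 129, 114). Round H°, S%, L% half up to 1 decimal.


Normalize: R'=77/255≈0.3020, G'=129/255≈0.5059, B'=114/255≈0.4471
Max=129/255, Min=77/255, Δ=Max-Min=52/255
L = (Max+Min)/2 = (129+77)/510 = 206/510 = 0.40392… → L = 40.4%
L ≤ 0.5 → S = Δ/(Max+Min) = 52/(129+77) = 52/206 = 0.25242… → S = 25.2%
(the 1/255 factors cancel in S and H, so raw channel differences can be used)
Max is G' → H = 60 × ((B-R)/Δ + 2) = 60 × ((114-77)/52 + 2)
  37/52 + 2 = 0.7115… + 2 = 2.7115…
  H = 60 × 2.7115… = 162.692…° → H = 162.7°
= HSL(162.7°, 25.2%, 40.4%)


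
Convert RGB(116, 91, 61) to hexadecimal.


R = 116 → 74 (hex)
G = 91 → 5B (hex)
B = 61 → 3D (hex)
Hex = #745B3D


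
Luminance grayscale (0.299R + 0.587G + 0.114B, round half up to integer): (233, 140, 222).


Gray = 0.299×R + 0.587×G + 0.114×B
Gray = 0.299×233 + 0.587×140 + 0.114×222
Gray = 69.667 + 82.180 + 25.308
Gray = 177.155 → round half up → 177
Gray = 177


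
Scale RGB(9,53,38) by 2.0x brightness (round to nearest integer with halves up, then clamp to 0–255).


Multiply each channel by 2.0, round half up, clamp to [0, 255]
R: 9×2.0 = 18
G: 53×2.0 = 106
B: 38×2.0 = 76
= RGB(18, 106, 76)


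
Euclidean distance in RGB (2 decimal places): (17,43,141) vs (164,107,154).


d = √[(R₁-R₂)² + (G₁-G₂)² + (B₁-B₂)²]
d = √[(17-164)² + (43-107)² + (141-154)²]
d = √[21609 + 4096 + 169]
d = √25874
d ≈ 160.85


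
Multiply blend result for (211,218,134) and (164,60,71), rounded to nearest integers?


Multiply: C = A×B/255, rounded to nearest integer
R: 211×164/255 = 34604/255 ≈ 135.702 → 136
G: 218×60/255 = 13080/255 ≈ 51.294 → 51
B: 134×71/255 = 9514/255 ≈ 37.310 → 37
= RGB(136, 51, 37)


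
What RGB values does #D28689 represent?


D2 → 210 (R)
86 → 134 (G)
89 → 137 (B)
= RGB(210, 134, 137)


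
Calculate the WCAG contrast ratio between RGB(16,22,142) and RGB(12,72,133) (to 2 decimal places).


Linearize each sRGB channel c=v/255: c/12.92 if c ≤ 0.04045 else ((c+0.055)/1.055)^2.4
L = 0.2126×R_lin + 0.7152×G_lin + 0.0722×B_lin
Color 1 (16,22,142):
  R=16: 16/255≈0.0627 > 0.04045 → ((0.0627+0.055)/1.055)^2.4 ≈ 0.00518
  G=22: 22/255≈0.0863 > 0.04045 → ((0.0863+0.055)/1.055)^2.4 ≈ 0.00802
  B=142: 142/255≈0.5569 > 0.04045 → ((0.5569+0.055)/1.055)^2.4 ≈ 0.27050
  L1 = 0.2126×0.00518 + 0.7152×0.00802 + 0.0722×0.27050 ≈ 0.02637
Color 2 (12,72,133):
  R=12: 12/255≈0.0471 > 0.04045 → ((0.0471+0.055)/1.055)^2.4 ≈ 0.00368
  G=72: 72/255≈0.2824 > 0.04045 → ((0.2824+0.055)/1.055)^2.4 ≈ 0.06480
  B=133: 133/255≈0.5216 > 0.04045 → ((0.5216+0.055)/1.055)^2.4 ≈ 0.23455
  L2 = 0.2126×0.00368 + 0.7152×0.06480 + 0.0722×0.23455 ≈ 0.06406
Lighter = 0.06406, Darker = 0.02637
Ratio = (L_lighter + 0.05) / (L_darker + 0.05)
Ratio = (0.06406 + 0.05) / (0.02637 + 0.05) = 0.11406 / 0.07637 ≈ 1.4936
Ratio ≈ 1.49:1


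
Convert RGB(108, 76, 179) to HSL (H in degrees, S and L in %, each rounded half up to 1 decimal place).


Normalize: R'=108/255≈0.4235, G'=76/255≈0.2980, B'=179/255≈0.7020
Max=179/255, Min=76/255, Δ=Max-Min=103/255
L = (Max+Min)/2 = (179+76)/510 = 255/510 = 0.5 → L = 50.0%
L ≤ 0.5 → S = Δ/(Max+Min) = 103/(179+76) = 103/255 = 0.40392… → S = 40.4%
(the 1/255 factors cancel in S and H, so raw channel differences can be used)
Max is B' → H = 60 × ((R-G)/Δ + 4) = 60 × ((108-76)/103 + 4)
  32/103 + 4 = 0.3106… + 4 = 4.3106…
  H = 60 × 4.3106… = 258.640…° → H = 258.6°
= HSL(258.6°, 40.4%, 50.0%)


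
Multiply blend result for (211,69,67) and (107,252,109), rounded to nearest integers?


Multiply: C = A×B/255, rounded to nearest integer
R: 211×107/255 = 22577/255 ≈ 88.537 → 89
G: 69×252/255 = 17388/255 ≈ 68.188 → 68
B: 67×109/255 = 7303/255 ≈ 28.639 → 29
= RGB(89, 68, 29)


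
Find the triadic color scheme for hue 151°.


Triadic: equally spaced at 120° intervals
H1 = 151°
H2 = (151 + 120) mod 360 = 271°
H3 = (151 + 240) mod 360 = 31°
Triadic = 151°, 271°, 31°


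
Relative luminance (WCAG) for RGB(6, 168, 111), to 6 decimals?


Linearize each channel (sRGB transfer function): c = v/255; c_lin = c/12.92 if c ≤ 0.04045, else ((c+0.055)/1.055)^2.4
  R: 6/255 ≈ 0.023529 ≤ 0.04045 → 0.023529/12.92 ≈ 0.001821
  G: 168/255 ≈ 0.658824 > 0.04045 → ((0.658824+0.055)/1.055)^2.4 ≈ 0.391572
  B: 111/255 ≈ 0.435294 > 0.04045 → ((0.435294+0.055)/1.055)^2.4 ≈ 0.158961
R_lin = 0.001821, G_lin = 0.391572, B_lin = 0.158961
L = 0.2126×R + 0.7152×G + 0.0722×B
L = 0.2126×0.001821 + 0.7152×0.391572 + 0.0722×0.158961
L ≈ 0.291917


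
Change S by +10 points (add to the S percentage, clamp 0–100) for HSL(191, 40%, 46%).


Original S = 40%
Adjustment = +10 percentage points
New S = 40 + (10) = 50
Clamp to [0, 100] → 50
= HSL(191°, 50%, 46%)


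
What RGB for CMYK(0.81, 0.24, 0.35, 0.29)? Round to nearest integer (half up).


R = 255 × (1-C) × (1-K) = 255 × 0.19 × 0.71 = 34.3995 → 34
G = 255 × (1-M) × (1-K) = 255 × 0.76 × 0.71 = 137.598 → 138
B = 255 × (1-Y) × (1-K) = 255 × 0.65 × 0.71 = 117.6825 → 118
= RGB(34, 138, 118)


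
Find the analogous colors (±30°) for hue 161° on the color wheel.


Base hue: 161°
Left analog: (161 - 30) mod 360 = 131°
Right analog: (161 + 30) mod 360 = 191°
Analogous hues = 131° and 191°


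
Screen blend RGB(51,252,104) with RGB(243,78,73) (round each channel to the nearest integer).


Screen: C = 255 - (255-A)×(255-B)/255, rounded to nearest integer
R: 255 - (255-51)×(255-243)/255 = 255 - 2448/255 ≈ 255 - 9.600 = 245.400 → 245
G: 255 - (255-252)×(255-78)/255 = 255 - 531/255 ≈ 255 - 2.082 = 252.918 → 253
B: 255 - (255-104)×(255-73)/255 = 255 - 27482/255 ≈ 255 - 107.773 = 147.227 → 147
= RGB(245, 253, 147)
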